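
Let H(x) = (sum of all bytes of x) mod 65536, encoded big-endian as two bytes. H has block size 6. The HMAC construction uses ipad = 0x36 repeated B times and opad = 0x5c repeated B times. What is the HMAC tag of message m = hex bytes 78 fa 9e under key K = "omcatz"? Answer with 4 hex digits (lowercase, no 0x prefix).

022f

Key "omcatz" = 6f 6d 63 61 74 7a is exactly B = 6 bytes: K' = 6f 6d 63 61 74 7a.
K' ⊕ ipad = 59 5b 55 57 42 4c.  K' ⊕ opad = 33 31 3f 3d 28 26.
Inner input = (K'⊕ipad) ∥ m = 59 5b 55 57 42 4c ∥ 78 fa 9e.
Inner hash: sum = 89+91+85+87+66+76+120+250+158 = 1022 → 03 fe.
Outer input = (K'⊕opad) ∥ inner = 33 31 3f 3d 28 26 ∥ 03 fe.
Outer hash (tag): sum = 51+49+63+61+40+38+3+254 = 559 → 02 2f.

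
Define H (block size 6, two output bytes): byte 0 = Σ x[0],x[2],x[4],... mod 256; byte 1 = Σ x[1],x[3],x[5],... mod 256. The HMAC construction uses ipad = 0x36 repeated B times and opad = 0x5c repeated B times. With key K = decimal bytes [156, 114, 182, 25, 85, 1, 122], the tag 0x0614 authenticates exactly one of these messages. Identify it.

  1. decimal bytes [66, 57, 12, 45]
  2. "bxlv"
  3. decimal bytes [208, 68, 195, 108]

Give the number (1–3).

Key decimal bytes [156, 114, 182, 25, 85, 1, 122] = 9c 72 b6 19 55 01 7a is 7 bytes > B = 6, so hash it first: H(key) = 21 8c, then zero-pad to 6 bytes: K' = 21 8c 00 00 00 00.
K' ⊕ ipad = 17 ba 36 36 36 36; K' ⊕ opad = 7d d0 5c 5c 5c 5c.
m1: inner = H(17 ba 36 36 36 36 42 39 0c 2d) = d1 8c; tag = H(7d d0 5c 5c 5c 5c d1 8c) = 0614 ← matches
m2: inner = H(17 ba 36 36 36 36 62 78 6c 76) = 51 14; tag = H(7d d0 5c 5c 5c 5c 51 14) = 869c
m3: inner = H(17 ba 36 36 36 36 d0 44 c3 6c) = 16 d6; tag = H(7d d0 5c 5c 5c 5c 16 d6) = 4b5e

1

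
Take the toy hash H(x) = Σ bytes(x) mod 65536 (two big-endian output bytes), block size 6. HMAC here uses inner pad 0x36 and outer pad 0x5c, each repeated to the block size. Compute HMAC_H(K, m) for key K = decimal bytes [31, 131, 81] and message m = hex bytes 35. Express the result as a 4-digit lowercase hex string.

0261

Key decimal bytes [31, 131, 81] = 1f 83 51 is 3 bytes ≤ B = 6; zero-pad to 6 bytes: K' = 1f 83 51 00 00 00.
K' ⊕ ipad = 29 b5 67 36 36 36.  K' ⊕ opad = 43 df 0d 5c 5c 5c.
Inner input = (K'⊕ipad) ∥ m = 29 b5 67 36 36 36 ∥ 35.
Inner hash: sum = 41+181+103+54+54+54+53 = 540 → 02 1c.
Outer input = (K'⊕opad) ∥ inner = 43 df 0d 5c 5c 5c ∥ 02 1c.
Outer hash (tag): sum = 67+223+13+92+92+92+2+28 = 609 → 02 61.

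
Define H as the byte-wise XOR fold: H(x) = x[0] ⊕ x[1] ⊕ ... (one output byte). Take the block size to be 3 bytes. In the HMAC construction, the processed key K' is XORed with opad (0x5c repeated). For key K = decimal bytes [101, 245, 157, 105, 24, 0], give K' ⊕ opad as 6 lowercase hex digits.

205c5c

Key decimal bytes [101, 245, 157, 105, 24, 0] = 65 f5 9d 69 18 00 is 6 bytes > B = 3, so hash it first: H(key) = 7c, then zero-pad to 3 bytes: K' = 7c 00 00.
XOR each byte with 0x5c: 7c⊕5c=20, 00⊕5c=5c, 00⊕5c=5c.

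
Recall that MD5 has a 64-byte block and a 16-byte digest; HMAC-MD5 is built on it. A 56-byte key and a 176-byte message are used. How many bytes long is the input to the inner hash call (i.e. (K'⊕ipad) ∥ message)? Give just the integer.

240

Key is 56 ≤ 64 bytes, zero-padded: |K'| = 64.
Inner input = (K'⊕ipad) ∥ m → 64 + 176 = 240 bytes.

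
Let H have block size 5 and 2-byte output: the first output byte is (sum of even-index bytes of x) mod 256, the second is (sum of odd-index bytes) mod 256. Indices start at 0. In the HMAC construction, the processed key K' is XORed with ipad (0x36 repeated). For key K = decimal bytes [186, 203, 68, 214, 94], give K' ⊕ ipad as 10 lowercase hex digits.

Key decimal bytes [186, 203, 68, 214, 94] = ba cb 44 d6 5e is exactly B = 5 bytes: K' = ba cb 44 d6 5e.
XOR each byte with 0x36: ba⊕36=8c, cb⊕36=fd, 44⊕36=72, d6⊕36=e0, 5e⊕36=68.

8cfd72e068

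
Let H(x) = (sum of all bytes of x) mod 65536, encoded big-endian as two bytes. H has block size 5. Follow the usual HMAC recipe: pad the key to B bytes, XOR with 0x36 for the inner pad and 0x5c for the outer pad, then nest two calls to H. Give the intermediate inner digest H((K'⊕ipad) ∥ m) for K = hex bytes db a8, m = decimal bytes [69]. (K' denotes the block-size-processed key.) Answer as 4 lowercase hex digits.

Key hex bytes db a8 is 2 bytes ≤ B = 5; zero-pad to 5 bytes: K' = db a8 00 00 00.
K' ⊕ ipad = ed 9e 36 36 36.
Inner input = ed 9e 36 36 36 ∥ 45.
Inner hash: sum = 237+158+54+54+54+69 = 626 → 02 72.

0272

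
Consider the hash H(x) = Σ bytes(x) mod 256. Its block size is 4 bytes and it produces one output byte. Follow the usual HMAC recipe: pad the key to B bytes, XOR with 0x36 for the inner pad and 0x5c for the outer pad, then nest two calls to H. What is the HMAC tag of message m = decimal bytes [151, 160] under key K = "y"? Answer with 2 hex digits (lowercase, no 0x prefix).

Key "y" = 79 is 1 byte ≤ B = 4; zero-pad to 4 bytes: K' = 79 00 00 00.
K' ⊕ ipad = 4f 36 36 36.  K' ⊕ opad = 25 5c 5c 5c.
Inner input = (K'⊕ipad) ∥ m = 4f 36 36 36 ∥ 97 a0.
Inner hash: sum = 79+54+54+54+151+160 = 552; mod 256 = 40 → 28.
Outer input = (K'⊕opad) ∥ inner = 25 5c 5c 5c ∥ 28.
Outer hash (tag): sum = 37+92+92+92+40 = 353; mod 256 = 97 → 61.

61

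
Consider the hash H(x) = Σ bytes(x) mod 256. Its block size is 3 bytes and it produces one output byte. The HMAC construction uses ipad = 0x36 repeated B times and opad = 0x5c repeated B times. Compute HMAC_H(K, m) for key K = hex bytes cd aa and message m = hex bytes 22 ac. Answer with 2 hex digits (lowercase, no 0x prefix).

7e

Key hex bytes cd aa is 2 bytes ≤ B = 3; zero-pad to 3 bytes: K' = cd aa 00.
K' ⊕ ipad = fb 9c 36.  K' ⊕ opad = 91 f6 5c.
Inner input = (K'⊕ipad) ∥ m = fb 9c 36 ∥ 22 ac.
Inner hash: sum = 251+156+54+34+172 = 667; mod 256 = 155 → 9b.
Outer input = (K'⊕opad) ∥ inner = 91 f6 5c ∥ 9b.
Outer hash (tag): sum = 145+246+92+155 = 638; mod 256 = 126 → 7e.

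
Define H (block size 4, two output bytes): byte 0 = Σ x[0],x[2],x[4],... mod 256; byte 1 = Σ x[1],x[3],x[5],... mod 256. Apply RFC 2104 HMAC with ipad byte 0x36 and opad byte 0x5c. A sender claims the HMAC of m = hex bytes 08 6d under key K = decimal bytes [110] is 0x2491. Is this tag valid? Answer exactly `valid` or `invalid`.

Key decimal bytes [110] = 6e is 1 byte ≤ B = 4; zero-pad to 4 bytes: K' = 6e 00 00 00.
K' ⊕ ipad = 58 36 36 36; K' ⊕ opad = 32 5c 5c 5c.
Inner hash: even-index sum = 150 mod 256 = 150; odd-index sum = 217 mod 256 = 217 → 96 d9.
Outer hash (recomputed tag): even-index sum = 292 mod 256 = 36; odd-index sum = 401 mod 256 = 145 → 24 91.
Recomputed tag = 2491; claimed = 2491 → match.

valid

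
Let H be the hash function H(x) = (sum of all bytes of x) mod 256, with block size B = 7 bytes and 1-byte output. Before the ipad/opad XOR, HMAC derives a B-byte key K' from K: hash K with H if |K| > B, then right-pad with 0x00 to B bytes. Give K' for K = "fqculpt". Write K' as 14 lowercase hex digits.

Key "fqculpt" = 66 71 63 75 6c 70 74 is exactly B = 7 bytes: K' = 66 71 63 75 6c 70 74.

667163756c7074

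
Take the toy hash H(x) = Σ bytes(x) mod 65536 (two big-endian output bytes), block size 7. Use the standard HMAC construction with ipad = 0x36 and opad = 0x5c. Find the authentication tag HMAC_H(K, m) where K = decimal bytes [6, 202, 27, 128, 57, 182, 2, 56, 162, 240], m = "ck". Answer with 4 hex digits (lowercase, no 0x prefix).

Key decimal bytes [6, 202, 27, 128, 57, 182, 2, 56, 162, 240] = 06 ca 1b 80 39 b6 02 38 a2 f0 is 10 bytes > B = 7, so hash it first: H(key) = 04 26, then zero-pad to 7 bytes: K' = 04 26 00 00 00 00 00.
K' ⊕ ipad = 32 10 36 36 36 36 36.  K' ⊕ opad = 58 7a 5c 5c 5c 5c 5c.
Inner input = (K'⊕ipad) ∥ m = 32 10 36 36 36 36 36 ∥ 63 6b.
Inner hash: sum = 50+16+54+54+54+54+54+99+107 = 542 → 02 1e.
Outer input = (K'⊕opad) ∥ inner = 58 7a 5c 5c 5c 5c 5c ∥ 02 1e.
Outer hash (tag): sum = 88+122+92+92+92+92+92+2+30 = 702 → 02 be.

02be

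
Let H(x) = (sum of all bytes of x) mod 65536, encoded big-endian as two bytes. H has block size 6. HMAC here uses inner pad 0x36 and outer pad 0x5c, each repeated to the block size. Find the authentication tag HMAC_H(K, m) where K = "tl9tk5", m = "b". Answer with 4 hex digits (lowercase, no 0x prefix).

Key "tl9tk5" = 74 6c 39 74 6b 35 is exactly B = 6 bytes: K' = 74 6c 39 74 6b 35.
K' ⊕ ipad = 42 5a 0f 42 5d 03.  K' ⊕ opad = 28 30 65 28 37 69.
Inner input = (K'⊕ipad) ∥ m = 42 5a 0f 42 5d 03 ∥ 62.
Inner hash: sum = 66+90+15+66+93+3+98 = 431 → 01 af.
Outer input = (K'⊕opad) ∥ inner = 28 30 65 28 37 69 ∥ 01 af.
Outer hash (tag): sum = 40+48+101+40+55+105+1+175 = 565 → 02 35.

0235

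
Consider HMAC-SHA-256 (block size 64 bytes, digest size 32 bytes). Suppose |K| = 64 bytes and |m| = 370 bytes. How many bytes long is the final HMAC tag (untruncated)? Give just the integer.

32

The tag is one SHA-256 digest: 32 bytes.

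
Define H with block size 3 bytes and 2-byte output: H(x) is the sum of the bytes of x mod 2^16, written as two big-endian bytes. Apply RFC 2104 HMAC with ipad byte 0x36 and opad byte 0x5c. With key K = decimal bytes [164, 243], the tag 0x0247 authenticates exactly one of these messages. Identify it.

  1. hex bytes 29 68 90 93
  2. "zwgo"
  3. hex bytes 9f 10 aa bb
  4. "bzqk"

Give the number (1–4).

1

Key decimal bytes [164, 243] = a4 f3 is 2 bytes ≤ B = 3; zero-pad to 3 bytes: K' = a4 f3 00.
K' ⊕ ipad = 92 c5 36; K' ⊕ opad = f8 af 5c.
m1: inner = H(92 c5 36 29 68 90 93) = 03 41; tag = H(f8 af 5c 03 41) = 0247 ← matches
m2: inner = H(92 c5 36 7a 77 67 6f) = 03 54; tag = H(f8 af 5c 03 54) = 025a
m3: inner = H(92 c5 36 9f 10 aa bb) = 03 a1; tag = H(f8 af 5c 03 a1) = 02a7
m4: inner = H(92 c5 36 62 7a 71 6b) = 03 45; tag = H(f8 af 5c 03 45) = 024b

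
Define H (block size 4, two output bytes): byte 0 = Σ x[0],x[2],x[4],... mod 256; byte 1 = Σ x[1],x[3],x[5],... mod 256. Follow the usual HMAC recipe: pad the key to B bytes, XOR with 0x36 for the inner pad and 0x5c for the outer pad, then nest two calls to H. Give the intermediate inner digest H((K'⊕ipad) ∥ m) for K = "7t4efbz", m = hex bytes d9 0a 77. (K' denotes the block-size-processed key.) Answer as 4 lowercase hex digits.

034d

Key "7t4efbz" = 37 74 34 65 66 62 7a is 7 bytes > B = 4, so hash it first: H(key) = 4b 3b, then zero-pad to 4 bytes: K' = 4b 3b 00 00.
K' ⊕ ipad = 7d 0d 36 36.
Inner input = 7d 0d 36 36 ∥ d9 0a 77.
Inner hash: even-index sum = 515 mod 256 = 3; odd-index sum = 77 mod 256 = 77 → 03 4d.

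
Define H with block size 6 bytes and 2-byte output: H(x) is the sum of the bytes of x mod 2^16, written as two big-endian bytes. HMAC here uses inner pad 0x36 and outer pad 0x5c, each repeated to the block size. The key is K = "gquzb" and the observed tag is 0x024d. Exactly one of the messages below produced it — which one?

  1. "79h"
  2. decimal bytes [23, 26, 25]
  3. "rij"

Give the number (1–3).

Key "gquzb" = 67 71 75 7a 62 is 5 bytes ≤ B = 6; zero-pad to 6 bytes: K' = 67 71 75 7a 62 00.
K' ⊕ ipad = 51 47 43 4c 54 36; K' ⊕ opad = 3b 2d 29 26 3e 5c.
m1: inner = H(51 47 43 4c 54 36 37 39 68) = 02 89; tag = H(3b 2d 29 26 3e 5c 02 89) = 01dc
m2: inner = H(51 47 43 4c 54 36 17 1a 19) = 01 fb; tag = H(3b 2d 29 26 3e 5c 01 fb) = 024d ← matches
m3: inner = H(51 47 43 4c 54 36 72 69 6a) = 02 f6; tag = H(3b 2d 29 26 3e 5c 02 f6) = 0249

2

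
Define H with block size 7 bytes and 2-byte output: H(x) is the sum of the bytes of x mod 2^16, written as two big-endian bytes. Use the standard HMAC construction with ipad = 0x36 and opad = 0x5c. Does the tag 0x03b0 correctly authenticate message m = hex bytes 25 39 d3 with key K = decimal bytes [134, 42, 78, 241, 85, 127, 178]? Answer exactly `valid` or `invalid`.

Key decimal bytes [134, 42, 78, 241, 85, 127, 178] = 86 2a 4e f1 55 7f b2 is exactly B = 7 bytes: K' = 86 2a 4e f1 55 7f b2.
K' ⊕ ipad = b0 1c 78 c7 63 49 84; K' ⊕ opad = da 76 12 ad 09 23 ee.
Inner hash: sum = 176+28+120+199+99+73+132+37+57+211 = 1132 → 04 6c.
Outer hash (recomputed tag): sum = 218+118+18+173+9+35+238+4+108 = 921 → 03 99.
Recomputed tag = 0399; claimed = 03b0 → mismatch.

invalid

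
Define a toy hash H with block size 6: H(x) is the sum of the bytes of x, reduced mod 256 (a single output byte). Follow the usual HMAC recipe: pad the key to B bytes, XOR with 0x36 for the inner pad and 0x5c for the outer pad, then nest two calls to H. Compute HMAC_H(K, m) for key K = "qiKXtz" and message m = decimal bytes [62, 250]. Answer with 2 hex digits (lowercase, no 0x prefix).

22

Key "qiKXtz" = 71 69 4b 58 74 7a is exactly B = 6 bytes: K' = 71 69 4b 58 74 7a.
K' ⊕ ipad = 47 5f 7d 6e 42 4c.  K' ⊕ opad = 2d 35 17 04 28 26.
Inner input = (K'⊕ipad) ∥ m = 47 5f 7d 6e 42 4c ∥ 3e fa.
Inner hash: sum = 71+95+125+110+66+76+62+250 = 855; mod 256 = 87 → 57.
Outer input = (K'⊕opad) ∥ inner = 2d 35 17 04 28 26 ∥ 57.
Outer hash (tag): sum = 45+53+23+4+40+38+87 = 290; mod 256 = 34 → 22.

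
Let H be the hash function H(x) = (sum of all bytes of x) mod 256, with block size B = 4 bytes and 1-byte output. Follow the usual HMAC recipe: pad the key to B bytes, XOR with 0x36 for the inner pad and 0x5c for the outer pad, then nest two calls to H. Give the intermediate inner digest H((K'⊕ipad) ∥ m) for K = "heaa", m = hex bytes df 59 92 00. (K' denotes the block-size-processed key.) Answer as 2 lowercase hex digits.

Key "heaa" = 68 65 61 61 is exactly B = 4 bytes: K' = 68 65 61 61.
K' ⊕ ipad = 5e 53 57 57.
Inner input = 5e 53 57 57 ∥ df 59 92 00.
Inner hash: sum = 94+83+87+87+223+89+146+0 = 809; mod 256 = 41 → 29.

29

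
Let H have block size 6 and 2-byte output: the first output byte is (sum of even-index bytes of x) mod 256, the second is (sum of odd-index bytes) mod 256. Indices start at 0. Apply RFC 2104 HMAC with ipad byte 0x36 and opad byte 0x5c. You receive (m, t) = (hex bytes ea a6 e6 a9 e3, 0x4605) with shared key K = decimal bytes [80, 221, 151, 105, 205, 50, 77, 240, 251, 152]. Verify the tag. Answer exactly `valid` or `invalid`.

invalid

Key decimal bytes [80, 221, 151, 105, 205, 50, 77, 240, 251, 152] = 50 dd 97 69 cd 32 4d f0 fb 98 is 10 bytes > B = 6, so hash it first: H(key) = fc 00, then zero-pad to 6 bytes: K' = fc 00 00 00 00 00.
K' ⊕ ipad = ca 36 36 36 36 36; K' ⊕ opad = a0 5c 5c 5c 5c 5c.
Inner hash: even-index sum = 1001 mod 256 = 233; odd-index sum = 497 mod 256 = 241 → e9 f1.
Outer hash (recomputed tag): even-index sum = 577 mod 256 = 65; odd-index sum = 517 mod 256 = 5 → 41 05.
Recomputed tag = 4105; claimed = 4605 → mismatch.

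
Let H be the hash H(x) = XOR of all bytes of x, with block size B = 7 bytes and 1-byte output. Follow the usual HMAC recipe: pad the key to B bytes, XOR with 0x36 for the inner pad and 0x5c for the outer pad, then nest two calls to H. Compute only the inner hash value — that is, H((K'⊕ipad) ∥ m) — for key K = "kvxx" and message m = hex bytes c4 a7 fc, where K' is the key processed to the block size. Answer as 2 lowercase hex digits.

b4

Key "kvxx" = 6b 76 78 78 is 4 bytes ≤ B = 7; zero-pad to 7 bytes: K' = 6b 76 78 78 00 00 00.
K' ⊕ ipad = 5d 40 4e 4e 36 36 36.
Inner input = 5d 40 4e 4e 36 36 36 ∥ c4 a7 fc.
Inner hash: XOR 5d⊕40⊕4e⊕4e⊕36⊕36⊕36⊕c4⊕a7⊕fc = b4.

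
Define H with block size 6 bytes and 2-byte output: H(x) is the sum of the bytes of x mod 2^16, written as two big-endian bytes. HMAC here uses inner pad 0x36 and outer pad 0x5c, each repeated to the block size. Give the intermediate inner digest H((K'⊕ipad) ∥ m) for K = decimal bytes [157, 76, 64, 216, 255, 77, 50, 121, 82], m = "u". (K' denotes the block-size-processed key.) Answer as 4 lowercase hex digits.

Key decimal bytes [157, 76, 64, 216, 255, 77, 50, 121, 82] = 9d 4c 40 d8 ff 4d 32 79 52 is 9 bytes > B = 6, so hash it first: H(key) = 04 4a, then zero-pad to 6 bytes: K' = 04 4a 00 00 00 00.
K' ⊕ ipad = 32 7c 36 36 36 36.
Inner input = 32 7c 36 36 36 36 ∥ 75.
Inner hash: sum = 50+124+54+54+54+54+117 = 507 → 01 fb.

01fb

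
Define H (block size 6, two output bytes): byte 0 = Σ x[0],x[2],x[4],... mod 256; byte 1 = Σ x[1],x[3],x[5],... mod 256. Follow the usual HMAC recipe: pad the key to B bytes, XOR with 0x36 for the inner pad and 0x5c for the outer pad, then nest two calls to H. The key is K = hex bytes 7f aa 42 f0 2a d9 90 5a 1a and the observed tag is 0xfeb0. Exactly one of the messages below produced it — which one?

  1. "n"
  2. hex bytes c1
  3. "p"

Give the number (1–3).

1

Key hex bytes 7f aa 42 f0 2a d9 90 5a 1a is 9 bytes > B = 6, so hash it first: H(key) = 95 cd, then zero-pad to 6 bytes: K' = 95 cd 00 00 00 00.
K' ⊕ ipad = a3 fb 36 36 36 36; K' ⊕ opad = c9 91 5c 5c 5c 5c.
m1: inner = H(a3 fb 36 36 36 36 6e) = 7d 67; tag = H(c9 91 5c 5c 5c 5c 7d 67) = feb0 ← matches
m2: inner = H(a3 fb 36 36 36 36 c1) = d0 67; tag = H(c9 91 5c 5c 5c 5c d0 67) = 51b0
m3: inner = H(a3 fb 36 36 36 36 70) = 7f 67; tag = H(c9 91 5c 5c 5c 5c 7f 67) = 00b0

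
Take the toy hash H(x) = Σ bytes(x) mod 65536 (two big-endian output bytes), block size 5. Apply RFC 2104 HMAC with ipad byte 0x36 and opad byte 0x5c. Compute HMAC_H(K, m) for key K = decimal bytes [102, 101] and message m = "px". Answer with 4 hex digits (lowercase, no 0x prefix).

01b6

Key decimal bytes [102, 101] = 66 65 is 2 bytes ≤ B = 5; zero-pad to 5 bytes: K' = 66 65 00 00 00.
K' ⊕ ipad = 50 53 36 36 36.  K' ⊕ opad = 3a 39 5c 5c 5c.
Inner input = (K'⊕ipad) ∥ m = 50 53 36 36 36 ∥ 70 78.
Inner hash: sum = 80+83+54+54+54+112+120 = 557 → 02 2d.
Outer input = (K'⊕opad) ∥ inner = 3a 39 5c 5c 5c ∥ 02 2d.
Outer hash (tag): sum = 58+57+92+92+92+2+45 = 438 → 01 b6.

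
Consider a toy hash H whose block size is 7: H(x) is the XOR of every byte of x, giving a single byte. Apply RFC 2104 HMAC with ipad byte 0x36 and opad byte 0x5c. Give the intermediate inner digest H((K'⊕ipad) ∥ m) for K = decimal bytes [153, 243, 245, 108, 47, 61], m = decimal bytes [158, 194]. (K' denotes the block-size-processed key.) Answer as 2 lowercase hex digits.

8b

Key decimal bytes [153, 243, 245, 108, 47, 61] = 99 f3 f5 6c 2f 3d is 6 bytes ≤ B = 7; zero-pad to 7 bytes: K' = 99 f3 f5 6c 2f 3d 00.
K' ⊕ ipad = af c5 c3 5a 19 0b 36.
Inner input = af c5 c3 5a 19 0b 36 ∥ 9e c2.
Inner hash: XOR af⊕c5⊕c3⊕5a⊕19⊕0b⊕36⊕9e⊕c2 = 8b.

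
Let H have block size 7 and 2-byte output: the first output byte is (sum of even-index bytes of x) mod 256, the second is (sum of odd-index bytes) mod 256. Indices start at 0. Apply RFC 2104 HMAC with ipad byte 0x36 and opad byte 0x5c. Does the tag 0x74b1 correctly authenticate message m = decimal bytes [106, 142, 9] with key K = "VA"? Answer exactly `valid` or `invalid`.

Key "VA" = 56 41 is 2 bytes ≤ B = 7; zero-pad to 7 bytes: K' = 56 41 00 00 00 00 00.
K' ⊕ ipad = 60 77 36 36 36 36 36; K' ⊕ opad = 0a 1d 5c 5c 5c 5c 5c.
Inner hash: even-index sum = 400 mod 256 = 144; odd-index sum = 342 mod 256 = 86 → 90 56.
Outer hash (recomputed tag): even-index sum = 372 mod 256 = 116; odd-index sum = 357 mod 256 = 101 → 74 65.
Recomputed tag = 7465; claimed = 74b1 → mismatch.

invalid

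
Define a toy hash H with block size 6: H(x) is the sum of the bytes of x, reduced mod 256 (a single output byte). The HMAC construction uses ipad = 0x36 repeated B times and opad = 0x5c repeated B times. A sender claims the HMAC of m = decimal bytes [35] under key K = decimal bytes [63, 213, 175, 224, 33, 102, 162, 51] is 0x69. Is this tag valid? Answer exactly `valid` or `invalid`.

Key decimal bytes [63, 213, 175, 224, 33, 102, 162, 51] = 3f d5 af e0 21 66 a2 33 is 8 bytes > B = 6, so hash it first: H(key) = ff, then zero-pad to 6 bytes: K' = ff 00 00 00 00 00.
K' ⊕ ipad = c9 36 36 36 36 36; K' ⊕ opad = a3 5c 5c 5c 5c 5c.
Inner hash: sum = 201+54+54+54+54+54+35 = 506; mod 256 = 250 → fa.
Outer hash (recomputed tag): sum = 163+92+92+92+92+92+250 = 873; mod 256 = 105 → 69.
Recomputed tag = 69; claimed = 69 → match.

valid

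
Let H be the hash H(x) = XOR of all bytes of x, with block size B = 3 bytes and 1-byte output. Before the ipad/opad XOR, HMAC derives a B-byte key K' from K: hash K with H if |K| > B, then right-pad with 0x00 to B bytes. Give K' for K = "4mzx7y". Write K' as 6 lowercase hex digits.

|K| = 6 > B = 3, so first hash the key.
H(K): XOR 34⊕6d⊕7a⊕78⊕37⊕79 = 15.
Zero-pad H(K) = 15 to 3 bytes: K' = 15 00 00.

150000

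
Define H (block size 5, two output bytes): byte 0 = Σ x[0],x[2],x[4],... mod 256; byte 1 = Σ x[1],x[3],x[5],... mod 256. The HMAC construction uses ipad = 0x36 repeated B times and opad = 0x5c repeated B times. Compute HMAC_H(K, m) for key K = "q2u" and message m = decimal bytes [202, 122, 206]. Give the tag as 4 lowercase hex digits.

8404

Key "q2u" = 71 32 75 is 3 bytes ≤ B = 5; zero-pad to 5 bytes: K' = 71 32 75 00 00.
K' ⊕ ipad = 47 04 43 36 36.  K' ⊕ opad = 2d 6e 29 5c 5c.
Inner input = (K'⊕ipad) ∥ m = 47 04 43 36 36 ∥ ca 7a ce.
Inner hash: even-index sum = 314 mod 256 = 58; odd-index sum = 466 mod 256 = 210 → 3a d2.
Outer input = (K'⊕opad) ∥ inner = 2d 6e 29 5c 5c ∥ 3a d2.
Outer hash (tag): even-index sum = 388 mod 256 = 132; odd-index sum = 260 mod 256 = 4 → 84 04.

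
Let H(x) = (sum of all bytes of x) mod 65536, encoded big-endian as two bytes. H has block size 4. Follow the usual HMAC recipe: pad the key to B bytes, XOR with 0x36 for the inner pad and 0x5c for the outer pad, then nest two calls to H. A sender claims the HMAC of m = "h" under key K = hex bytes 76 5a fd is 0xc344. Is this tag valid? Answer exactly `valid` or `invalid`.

Key hex bytes 76 5a fd is 3 bytes ≤ B = 4; zero-pad to 4 bytes: K' = 76 5a fd 00.
K' ⊕ ipad = 40 6c cb 36; K' ⊕ opad = 2a 06 a1 5c.
Inner hash: sum = 64+108+203+54+104 = 533 → 02 15.
Outer hash (recomputed tag): sum = 42+6+161+92+2+21 = 324 → 01 44.
Recomputed tag = 0144; claimed = c344 → mismatch.

invalid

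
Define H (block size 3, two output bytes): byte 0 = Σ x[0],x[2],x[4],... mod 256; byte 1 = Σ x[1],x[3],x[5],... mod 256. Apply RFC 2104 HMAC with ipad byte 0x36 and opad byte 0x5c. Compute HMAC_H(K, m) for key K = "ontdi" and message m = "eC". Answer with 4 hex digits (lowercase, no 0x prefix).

b581

Key "ontdi" = 6f 6e 74 64 69 is 5 bytes > B = 3, so hash it first: H(key) = 4c d2, then zero-pad to 3 bytes: K' = 4c d2 00.
K' ⊕ ipad = 7a e4 36.  K' ⊕ opad = 10 8e 5c.
Inner input = (K'⊕ipad) ∥ m = 7a e4 36 ∥ 65 43.
Inner hash: even-index sum = 243 mod 256 = 243; odd-index sum = 329 mod 256 = 73 → f3 49.
Outer input = (K'⊕opad) ∥ inner = 10 8e 5c ∥ f3 49.
Outer hash (tag): even-index sum = 181 mod 256 = 181; odd-index sum = 385 mod 256 = 129 → b5 81.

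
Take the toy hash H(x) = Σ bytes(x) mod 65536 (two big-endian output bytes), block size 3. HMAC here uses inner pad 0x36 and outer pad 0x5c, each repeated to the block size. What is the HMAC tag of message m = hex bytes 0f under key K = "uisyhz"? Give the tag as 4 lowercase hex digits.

01be

Key "uisyhz" = 75 69 73 79 68 7a is 6 bytes > B = 3, so hash it first: H(key) = 02 ac, then zero-pad to 3 bytes: K' = 02 ac 00.
K' ⊕ ipad = 34 9a 36.  K' ⊕ opad = 5e f0 5c.
Inner input = (K'⊕ipad) ∥ m = 34 9a 36 ∥ 0f.
Inner hash: sum = 52+154+54+15 = 275 → 01 13.
Outer input = (K'⊕opad) ∥ inner = 5e f0 5c ∥ 01 13.
Outer hash (tag): sum = 94+240+92+1+19 = 446 → 01 be.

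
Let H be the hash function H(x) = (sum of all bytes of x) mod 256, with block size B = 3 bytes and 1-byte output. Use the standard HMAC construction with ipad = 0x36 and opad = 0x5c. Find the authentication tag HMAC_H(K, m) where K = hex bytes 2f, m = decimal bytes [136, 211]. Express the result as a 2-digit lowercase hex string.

0b

Key hex bytes 2f is 1 byte ≤ B = 3; zero-pad to 3 bytes: K' = 2f 00 00.
K' ⊕ ipad = 19 36 36.  K' ⊕ opad = 73 5c 5c.
Inner input = (K'⊕ipad) ∥ m = 19 36 36 ∥ 88 d3.
Inner hash: sum = 25+54+54+136+211 = 480; mod 256 = 224 → e0.
Outer input = (K'⊕opad) ∥ inner = 73 5c 5c ∥ e0.
Outer hash (tag): sum = 115+92+92+224 = 523; mod 256 = 11 → 0b.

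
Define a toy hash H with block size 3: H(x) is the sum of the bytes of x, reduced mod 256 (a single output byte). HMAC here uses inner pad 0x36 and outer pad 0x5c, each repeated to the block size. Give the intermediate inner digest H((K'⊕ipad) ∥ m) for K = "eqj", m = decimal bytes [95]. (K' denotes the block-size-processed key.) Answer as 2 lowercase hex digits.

55

Key "eqj" = 65 71 6a is exactly B = 3 bytes: K' = 65 71 6a.
K' ⊕ ipad = 53 47 5c.
Inner input = 53 47 5c ∥ 5f.
Inner hash: sum = 83+71+92+95 = 341; mod 256 = 85 → 55.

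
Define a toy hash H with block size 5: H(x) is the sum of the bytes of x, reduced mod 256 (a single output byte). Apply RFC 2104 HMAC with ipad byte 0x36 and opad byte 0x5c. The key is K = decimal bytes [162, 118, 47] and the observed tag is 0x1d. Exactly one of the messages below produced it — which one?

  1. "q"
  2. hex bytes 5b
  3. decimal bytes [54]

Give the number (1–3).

Key decimal bytes [162, 118, 47] = a2 76 2f is 3 bytes ≤ B = 5; zero-pad to 5 bytes: K' = a2 76 2f 00 00.
K' ⊕ ipad = 94 40 19 36 36; K' ⊕ opad = fe 2a 73 5c 5c.
m1: inner = H(94 40 19 36 36 71) = ca; tag = H(fe 2a 73 5c 5c ca) = 1d ← matches
m2: inner = H(94 40 19 36 36 5b) = b4; tag = H(fe 2a 73 5c 5c b4) = 07
m3: inner = H(94 40 19 36 36 36) = 8f; tag = H(fe 2a 73 5c 5c 8f) = e2

1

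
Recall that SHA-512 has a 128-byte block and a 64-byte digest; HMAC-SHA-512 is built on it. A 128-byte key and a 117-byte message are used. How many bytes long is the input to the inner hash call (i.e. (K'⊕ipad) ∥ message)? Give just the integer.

245

Key is 128 ≤ 128 bytes, zero-padded: |K'| = 128.
Inner input = (K'⊕ipad) ∥ m → 128 + 117 = 245 bytes.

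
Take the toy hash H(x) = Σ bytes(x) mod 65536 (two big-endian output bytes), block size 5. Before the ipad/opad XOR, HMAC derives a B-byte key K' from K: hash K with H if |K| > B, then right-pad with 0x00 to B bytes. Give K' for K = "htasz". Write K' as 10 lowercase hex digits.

Key "htasz" = 68 74 61 73 7a is exactly B = 5 bytes: K' = 68 74 61 73 7a.

687461737a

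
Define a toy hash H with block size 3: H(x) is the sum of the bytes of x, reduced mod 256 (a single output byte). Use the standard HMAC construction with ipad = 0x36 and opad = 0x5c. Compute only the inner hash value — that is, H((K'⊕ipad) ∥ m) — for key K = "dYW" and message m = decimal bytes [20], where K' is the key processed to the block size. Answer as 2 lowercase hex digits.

36

Key "dYW" = 64 59 57 is exactly B = 3 bytes: K' = 64 59 57.
K' ⊕ ipad = 52 6f 61.
Inner input = 52 6f 61 ∥ 14.
Inner hash: sum = 82+111+97+20 = 310; mod 256 = 54 → 36.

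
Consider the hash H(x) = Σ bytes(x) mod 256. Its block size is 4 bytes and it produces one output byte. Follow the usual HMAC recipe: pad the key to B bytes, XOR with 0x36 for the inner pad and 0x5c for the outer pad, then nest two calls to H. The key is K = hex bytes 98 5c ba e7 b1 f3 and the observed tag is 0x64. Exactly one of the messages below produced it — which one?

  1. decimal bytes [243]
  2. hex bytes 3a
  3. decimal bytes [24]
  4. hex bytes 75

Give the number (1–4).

Key hex bytes 98 5c ba e7 b1 f3 is 6 bytes > B = 4, so hash it first: H(key) = 39, then zero-pad to 4 bytes: K' = 39 00 00 00.
K' ⊕ ipad = 0f 36 36 36; K' ⊕ opad = 65 5c 5c 5c.
m1: inner = H(0f 36 36 36 f3) = a4; tag = H(65 5c 5c 5c a4) = 1d
m2: inner = H(0f 36 36 36 3a) = eb; tag = H(65 5c 5c 5c eb) = 64 ← matches
m3: inner = H(0f 36 36 36 18) = c9; tag = H(65 5c 5c 5c c9) = 42
m4: inner = H(0f 36 36 36 75) = 26; tag = H(65 5c 5c 5c 26) = 9f

2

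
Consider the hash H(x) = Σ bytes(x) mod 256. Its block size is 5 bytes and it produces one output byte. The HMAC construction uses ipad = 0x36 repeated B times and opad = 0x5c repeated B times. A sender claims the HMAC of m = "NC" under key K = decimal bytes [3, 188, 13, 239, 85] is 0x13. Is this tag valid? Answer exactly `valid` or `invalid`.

Key decimal bytes [3, 188, 13, 239, 85] = 03 bc 0d ef 55 is exactly B = 5 bytes: K' = 03 bc 0d ef 55.
K' ⊕ ipad = 35 8a 3b d9 63; K' ⊕ opad = 5f e0 51 b3 09.
Inner hash: sum = 53+138+59+217+99+78+67 = 711; mod 256 = 199 → c7.
Outer hash (recomputed tag): sum = 95+224+81+179+9+199 = 787; mod 256 = 19 → 13.
Recomputed tag = 13; claimed = 13 → match.

valid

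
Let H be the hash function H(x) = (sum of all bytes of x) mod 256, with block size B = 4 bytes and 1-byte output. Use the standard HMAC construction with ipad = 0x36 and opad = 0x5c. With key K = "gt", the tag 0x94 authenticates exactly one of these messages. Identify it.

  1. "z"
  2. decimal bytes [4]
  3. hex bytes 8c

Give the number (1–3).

1

Key "gt" = 67 74 is 2 bytes ≤ B = 4; zero-pad to 4 bytes: K' = 67 74 00 00.
K' ⊕ ipad = 51 42 36 36; K' ⊕ opad = 3b 28 5c 5c.
m1: inner = H(51 42 36 36 7a) = 79; tag = H(3b 28 5c 5c 79) = 94 ← matches
m2: inner = H(51 42 36 36 04) = 03; tag = H(3b 28 5c 5c 03) = 1e
m3: inner = H(51 42 36 36 8c) = 8b; tag = H(3b 28 5c 5c 8b) = a6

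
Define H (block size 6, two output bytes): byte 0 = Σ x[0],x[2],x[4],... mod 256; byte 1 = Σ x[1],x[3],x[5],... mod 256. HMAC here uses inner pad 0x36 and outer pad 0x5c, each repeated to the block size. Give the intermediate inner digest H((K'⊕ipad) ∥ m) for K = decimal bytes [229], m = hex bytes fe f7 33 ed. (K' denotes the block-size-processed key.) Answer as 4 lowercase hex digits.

Key decimal bytes [229] = e5 is 1 byte ≤ B = 6; zero-pad to 6 bytes: K' = e5 00 00 00 00 00.
K' ⊕ ipad = d3 36 36 36 36 36.
Inner input = d3 36 36 36 36 36 ∥ fe f7 33 ed.
Inner hash: even-index sum = 624 mod 256 = 112; odd-index sum = 646 mod 256 = 134 → 70 86.

7086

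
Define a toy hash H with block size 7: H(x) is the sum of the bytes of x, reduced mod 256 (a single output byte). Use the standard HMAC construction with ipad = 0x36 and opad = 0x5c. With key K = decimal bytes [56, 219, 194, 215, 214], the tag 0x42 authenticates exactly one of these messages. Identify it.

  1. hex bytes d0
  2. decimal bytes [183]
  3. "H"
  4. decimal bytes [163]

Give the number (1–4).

1

Key decimal bytes [56, 219, 194, 215, 214] = 38 db c2 d7 d6 is 5 bytes ≤ B = 7; zero-pad to 7 bytes: K' = 38 db c2 d7 d6 00 00.
K' ⊕ ipad = 0e ed f4 e1 e0 36 36; K' ⊕ opad = 64 87 9e 8b 8a 5c 5c.
m1: inner = H(0e ed f4 e1 e0 36 36 d0) = ec; tag = H(64 87 9e 8b 8a 5c 5c ec) = 42 ← matches
m2: inner = H(0e ed f4 e1 e0 36 36 b7) = d3; tag = H(64 87 9e 8b 8a 5c 5c d3) = 29
m3: inner = H(0e ed f4 e1 e0 36 36 48) = 64; tag = H(64 87 9e 8b 8a 5c 5c 64) = ba
m4: inner = H(0e ed f4 e1 e0 36 36 a3) = bf; tag = H(64 87 9e 8b 8a 5c 5c bf) = 15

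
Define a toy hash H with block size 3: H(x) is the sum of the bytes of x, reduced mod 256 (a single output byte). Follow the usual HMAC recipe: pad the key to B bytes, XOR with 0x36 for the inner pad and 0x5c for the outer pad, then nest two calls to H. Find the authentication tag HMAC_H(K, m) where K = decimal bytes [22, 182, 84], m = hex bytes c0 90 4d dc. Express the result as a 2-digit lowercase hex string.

b7

Key decimal bytes [22, 182, 84] = 16 b6 54 is exactly B = 3 bytes: K' = 16 b6 54.
K' ⊕ ipad = 20 80 62.  K' ⊕ opad = 4a ea 08.
Inner input = (K'⊕ipad) ∥ m = 20 80 62 ∥ c0 90 4d dc.
Inner hash: sum = 32+128+98+192+144+77+220 = 891; mod 256 = 123 → 7b.
Outer input = (K'⊕opad) ∥ inner = 4a ea 08 ∥ 7b.
Outer hash (tag): sum = 74+234+8+123 = 439; mod 256 = 183 → b7.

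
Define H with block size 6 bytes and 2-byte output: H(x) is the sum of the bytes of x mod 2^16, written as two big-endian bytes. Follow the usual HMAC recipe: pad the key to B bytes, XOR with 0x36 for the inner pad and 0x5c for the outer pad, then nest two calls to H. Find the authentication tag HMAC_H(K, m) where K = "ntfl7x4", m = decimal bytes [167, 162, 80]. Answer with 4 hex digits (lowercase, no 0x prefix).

02e2

Key "ntfl7x4" = 6e 74 66 6c 37 78 34 is 7 bytes > B = 6, so hash it first: H(key) = 02 97, then zero-pad to 6 bytes: K' = 02 97 00 00 00 00.
K' ⊕ ipad = 34 a1 36 36 36 36.  K' ⊕ opad = 5e cb 5c 5c 5c 5c.
Inner input = (K'⊕ipad) ∥ m = 34 a1 36 36 36 36 ∥ a7 a2 50.
Inner hash: sum = 52+161+54+54+54+54+167+162+80 = 838 → 03 46.
Outer input = (K'⊕opad) ∥ inner = 5e cb 5c 5c 5c 5c ∥ 03 46.
Outer hash (tag): sum = 94+203+92+92+92+92+3+70 = 738 → 02 e2.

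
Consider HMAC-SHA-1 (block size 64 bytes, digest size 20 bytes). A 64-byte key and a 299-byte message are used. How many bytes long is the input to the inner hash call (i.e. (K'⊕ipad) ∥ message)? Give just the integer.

Key is 64 ≤ 64 bytes, zero-padded: |K'| = 64.
Inner input = (K'⊕ipad) ∥ m → 64 + 299 = 363 bytes.

363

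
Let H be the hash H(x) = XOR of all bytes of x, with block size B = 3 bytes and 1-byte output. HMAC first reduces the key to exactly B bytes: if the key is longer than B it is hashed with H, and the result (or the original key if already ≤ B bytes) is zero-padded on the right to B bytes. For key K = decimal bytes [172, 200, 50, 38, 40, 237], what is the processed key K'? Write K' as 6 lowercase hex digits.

|K| = 6 > B = 3, so first hash the key.
H(K): XOR ac⊕c8⊕32⊕26⊕28⊕ed = b5.
Zero-pad H(K) = b5 to 3 bytes: K' = b5 00 00.

b50000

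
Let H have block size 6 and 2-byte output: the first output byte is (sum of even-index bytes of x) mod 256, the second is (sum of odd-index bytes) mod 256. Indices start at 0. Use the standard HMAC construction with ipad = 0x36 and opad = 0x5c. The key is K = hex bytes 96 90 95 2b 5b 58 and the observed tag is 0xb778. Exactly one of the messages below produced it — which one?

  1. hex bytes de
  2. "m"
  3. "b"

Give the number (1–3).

2

Key hex bytes 96 90 95 2b 5b 58 is exactly B = 6 bytes: K' = 96 90 95 2b 5b 58.
K' ⊕ ipad = a0 a6 a3 1d 6d 6e; K' ⊕ opad = ca cc c9 77 07 04.
m1: inner = H(a0 a6 a3 1d 6d 6e de) = 8e 31; tag = H(ca cc c9 77 07 04 8e 31) = 2878
m2: inner = H(a0 a6 a3 1d 6d 6e 6d) = 1d 31; tag = H(ca cc c9 77 07 04 1d 31) = b778 ← matches
m3: inner = H(a0 a6 a3 1d 6d 6e 62) = 12 31; tag = H(ca cc c9 77 07 04 12 31) = ac78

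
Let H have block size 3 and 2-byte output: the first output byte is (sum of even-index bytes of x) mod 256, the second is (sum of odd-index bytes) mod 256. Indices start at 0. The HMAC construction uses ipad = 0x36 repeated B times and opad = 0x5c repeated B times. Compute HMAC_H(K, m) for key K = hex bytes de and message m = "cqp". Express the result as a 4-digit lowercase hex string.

Key hex bytes de is 1 byte ≤ B = 3; zero-pad to 3 bytes: K' = de 00 00.
K' ⊕ ipad = e8 36 36.  K' ⊕ opad = 82 5c 5c.
Inner input = (K'⊕ipad) ∥ m = e8 36 36 ∥ 63 71 70.
Inner hash: even-index sum = 399 mod 256 = 143; odd-index sum = 265 mod 256 = 9 → 8f 09.
Outer input = (K'⊕opad) ∥ inner = 82 5c 5c ∥ 8f 09.
Outer hash (tag): even-index sum = 231 mod 256 = 231; odd-index sum = 235 mod 256 = 235 → e7 eb.

e7eb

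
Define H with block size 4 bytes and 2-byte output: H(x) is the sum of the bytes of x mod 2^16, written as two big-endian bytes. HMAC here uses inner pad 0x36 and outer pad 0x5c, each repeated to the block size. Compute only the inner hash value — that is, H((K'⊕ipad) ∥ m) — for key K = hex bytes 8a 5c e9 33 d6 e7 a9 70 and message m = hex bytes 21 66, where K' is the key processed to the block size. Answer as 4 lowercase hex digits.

0213

Key hex bytes 8a 5c e9 33 d6 e7 a9 70 is 8 bytes > B = 4, so hash it first: H(key) = 04 d8, then zero-pad to 4 bytes: K' = 04 d8 00 00.
K' ⊕ ipad = 32 ee 36 36.
Inner input = 32 ee 36 36 ∥ 21 66.
Inner hash: sum = 50+238+54+54+33+102 = 531 → 02 13.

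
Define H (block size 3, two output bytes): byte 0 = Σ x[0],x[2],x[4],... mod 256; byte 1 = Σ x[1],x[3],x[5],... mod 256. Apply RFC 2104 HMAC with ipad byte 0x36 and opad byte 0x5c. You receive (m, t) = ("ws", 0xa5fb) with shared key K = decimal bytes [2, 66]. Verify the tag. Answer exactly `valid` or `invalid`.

valid

Key decimal bytes [2, 66] = 02 42 is 2 bytes ≤ B = 3; zero-pad to 3 bytes: K' = 02 42 00.
K' ⊕ ipad = 34 74 36; K' ⊕ opad = 5e 1e 5c.
Inner hash: even-index sum = 221 mod 256 = 221; odd-index sum = 235 mod 256 = 235 → dd eb.
Outer hash (recomputed tag): even-index sum = 421 mod 256 = 165; odd-index sum = 251 mod 256 = 251 → a5 fb.
Recomputed tag = a5fb; claimed = a5fb → match.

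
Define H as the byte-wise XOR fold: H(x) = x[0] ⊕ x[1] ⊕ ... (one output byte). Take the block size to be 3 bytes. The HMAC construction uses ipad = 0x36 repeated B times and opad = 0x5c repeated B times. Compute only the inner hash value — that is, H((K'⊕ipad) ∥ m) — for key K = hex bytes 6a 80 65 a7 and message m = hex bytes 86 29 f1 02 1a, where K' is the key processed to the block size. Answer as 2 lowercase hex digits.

58

Key hex bytes 6a 80 65 a7 is 4 bytes > B = 3, so hash it first: H(key) = 28, then zero-pad to 3 bytes: K' = 28 00 00.
K' ⊕ ipad = 1e 36 36.
Inner input = 1e 36 36 ∥ 86 29 f1 02 1a.
Inner hash: XOR 1e⊕36⊕36⊕86⊕29⊕f1⊕02⊕1a = 58.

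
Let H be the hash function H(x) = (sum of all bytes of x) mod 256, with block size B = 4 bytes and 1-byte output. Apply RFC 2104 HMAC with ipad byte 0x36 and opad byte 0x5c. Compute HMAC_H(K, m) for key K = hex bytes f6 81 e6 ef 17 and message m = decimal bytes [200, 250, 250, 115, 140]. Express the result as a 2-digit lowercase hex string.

05

Key hex bytes f6 81 e6 ef 17 is 5 bytes > B = 4, so hash it first: H(key) = 63, then zero-pad to 4 bytes: K' = 63 00 00 00.
K' ⊕ ipad = 55 36 36 36.  K' ⊕ opad = 3f 5c 5c 5c.
Inner input = (K'⊕ipad) ∥ m = 55 36 36 36 ∥ c8 fa fa 73 8c.
Inner hash: sum = 85+54+54+54+200+250+250+115+140 = 1202; mod 256 = 178 → b2.
Outer input = (K'⊕opad) ∥ inner = 3f 5c 5c 5c ∥ b2.
Outer hash (tag): sum = 63+92+92+92+178 = 517; mod 256 = 5 → 05.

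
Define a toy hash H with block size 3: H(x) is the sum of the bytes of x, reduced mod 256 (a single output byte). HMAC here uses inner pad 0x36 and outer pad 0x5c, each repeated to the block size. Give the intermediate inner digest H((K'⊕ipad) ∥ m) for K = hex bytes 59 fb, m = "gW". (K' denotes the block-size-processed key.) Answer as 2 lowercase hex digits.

Key hex bytes 59 fb is 2 bytes ≤ B = 3; zero-pad to 3 bytes: K' = 59 fb 00.
K' ⊕ ipad = 6f cd 36.
Inner input = 6f cd 36 ∥ 67 57.
Inner hash: sum = 111+205+54+103+87 = 560; mod 256 = 48 → 30.

30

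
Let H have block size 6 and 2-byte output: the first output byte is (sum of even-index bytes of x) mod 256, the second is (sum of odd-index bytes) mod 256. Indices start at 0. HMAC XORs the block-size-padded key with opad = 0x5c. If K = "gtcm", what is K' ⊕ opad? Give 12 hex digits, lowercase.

3b283f315c5c

Key "gtcm" = 67 74 63 6d is 4 bytes ≤ B = 6; zero-pad to 6 bytes: K' = 67 74 63 6d 00 00.
XOR each byte with 0x5c: 67⊕5c=3b, 74⊕5c=28, 63⊕5c=3f, 6d⊕5c=31, 00⊕5c=5c, 00⊕5c=5c.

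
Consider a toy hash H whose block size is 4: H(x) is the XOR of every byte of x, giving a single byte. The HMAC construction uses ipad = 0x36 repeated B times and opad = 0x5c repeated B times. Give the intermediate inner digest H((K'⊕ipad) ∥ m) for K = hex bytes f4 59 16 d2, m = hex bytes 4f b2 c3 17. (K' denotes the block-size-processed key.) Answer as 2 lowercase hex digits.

40

Key hex bytes f4 59 16 d2 is exactly B = 4 bytes: K' = f4 59 16 d2.
K' ⊕ ipad = c2 6f 20 e4.
Inner input = c2 6f 20 e4 ∥ 4f b2 c3 17.
Inner hash: XOR c2⊕6f⊕20⊕e4⊕4f⊕b2⊕c3⊕17 = 40.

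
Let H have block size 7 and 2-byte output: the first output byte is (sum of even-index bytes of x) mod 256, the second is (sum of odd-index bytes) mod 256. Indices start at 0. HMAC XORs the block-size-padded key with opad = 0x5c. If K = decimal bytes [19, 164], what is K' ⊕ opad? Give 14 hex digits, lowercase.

Key decimal bytes [19, 164] = 13 a4 is 2 bytes ≤ B = 7; zero-pad to 7 bytes: K' = 13 a4 00 00 00 00 00.
XOR each byte with 0x5c: 13⊕5c=4f, a4⊕5c=f8, 00⊕5c=5c, 00⊕5c=5c, 00⊕5c=5c, 00⊕5c=5c, 00⊕5c=5c.

4ff85c5c5c5c5c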